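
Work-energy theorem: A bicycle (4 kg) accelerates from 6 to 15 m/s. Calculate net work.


Given: m = 4 kg, v0 = 6 m/s, v = 15 m/s
Using W = (1/2)*m*(v^2 - v0^2)
v^2 = 15^2 = 225
v0^2 = 6^2 = 36
v^2 - v0^2 = 225 - 36 = 189
W = (1/2)*4*189 = 378 J

378 J


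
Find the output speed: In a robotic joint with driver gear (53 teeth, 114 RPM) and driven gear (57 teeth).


Given: N1 = 53 teeth, w1 = 114 RPM, N2 = 57 teeth
Using N1*w1 = N2*w2
w2 = N1*w1 / N2
w2 = 53*114 / 57
w2 = 6042 / 57
w2 = 106 RPM

106 RPM


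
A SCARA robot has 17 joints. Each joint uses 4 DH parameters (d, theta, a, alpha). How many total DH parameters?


Given: 17 joints, 4 DH parameters per joint (d, theta, a, alpha)
Total DH parameters = number_of_joints * 4
Total = 17 * 4
Total = 68

68


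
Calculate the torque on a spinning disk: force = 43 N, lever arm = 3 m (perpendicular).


Given: F = 43 N, r = 3 m, angle = 90 deg (perpendicular)
Using tau = F * r * sin(90)
sin(90) = 1
tau = 43 * 3 * 1
tau = 129 Nm

129 Nm


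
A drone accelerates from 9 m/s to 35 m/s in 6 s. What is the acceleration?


Given: initial velocity v0 = 9 m/s, final velocity v = 35 m/s, time t = 6 s
Using a = (v - v0) / t
a = (35 - 9) / 6
a = 26 / 6
a = 13/3 m/s^2

13/3 m/s^2


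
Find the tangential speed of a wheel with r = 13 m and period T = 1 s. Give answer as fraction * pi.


Given: radius r = 13 m, period T = 1 s
Using v = 2*pi*r / T
v = 2*pi*13 / 1
v = 26*pi / 1
v = 26*pi m/s

26*pi m/s


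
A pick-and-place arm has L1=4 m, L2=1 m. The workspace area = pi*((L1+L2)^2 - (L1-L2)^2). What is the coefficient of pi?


Given: L1 = 4, L2 = 1
(L1+L2)^2 = (5)^2 = 25
(L1-L2)^2 = (3)^2 = 9
Difference = 25 - 9 = 16
This equals 4*L1*L2 = 4*4*1 = 16
Workspace area = 16*pi

16


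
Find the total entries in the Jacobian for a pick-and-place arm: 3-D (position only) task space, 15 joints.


Given: task space dimension = 3, joints = 15
Jacobian is a 3 x 15 matrix
Total entries = rows * columns
Total = 3 * 15
Total = 45

45


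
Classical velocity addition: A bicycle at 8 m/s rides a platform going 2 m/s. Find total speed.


Given: object velocity = 8 m/s, platform velocity = 2 m/s (same direction)
Using classical velocity addition: v_total = v_object + v_platform
v_total = 8 + 2
v_total = 10 m/s

10 m/s


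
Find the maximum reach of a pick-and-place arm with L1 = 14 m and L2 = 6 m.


Given: L1 = 14 m, L2 = 6 m
For a 2-link planar arm, max reach = L1 + L2 (fully extended)
Max reach = 14 + 6
Max reach = 20 m

20 m


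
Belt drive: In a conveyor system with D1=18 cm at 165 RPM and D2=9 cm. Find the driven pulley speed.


Given: D1 = 18 cm, w1 = 165 RPM, D2 = 9 cm
Using D1*w1 = D2*w2
w2 = D1*w1 / D2
w2 = 18*165 / 9
w2 = 2970 / 9
w2 = 330 RPM

330 RPM


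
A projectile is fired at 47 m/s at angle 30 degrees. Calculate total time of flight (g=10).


Given: v0 = 47 m/s, theta = 30 deg, g = 10 m/s^2
sin(30) = 1/2
Using T = 2*v0*sin(theta) / g
T = 2*47*1/2 / 10
T = 47 / 10
T = 47/10 s

47/10 s


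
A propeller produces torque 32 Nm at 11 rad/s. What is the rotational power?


Given: tau = 32 Nm, omega = 11 rad/s
Using P = tau * omega
P = 32 * 11
P = 352 W

352 W


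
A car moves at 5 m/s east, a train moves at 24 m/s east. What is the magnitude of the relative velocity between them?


Given: v_A = 5 m/s east, v_B = 24 m/s east
Both move in the same direction; relative speed = |v_A - v_B|
|5 - 24| = |-19|
= 19 m/s

19 m/s


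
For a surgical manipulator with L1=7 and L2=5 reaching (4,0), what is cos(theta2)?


Given: L1 = 7, L2 = 5, target (x, y) = (4, 0)
Using cos(theta2) = (x^2 + y^2 - L1^2 - L2^2) / (2*L1*L2)
x^2 + y^2 = 4^2 + 0 = 16
L1^2 + L2^2 = 49 + 25 = 74
Numerator = 16 - 74 = -58
Denominator = 2*7*5 = 70
cos(theta2) = -58/70 = -29/35

-29/35


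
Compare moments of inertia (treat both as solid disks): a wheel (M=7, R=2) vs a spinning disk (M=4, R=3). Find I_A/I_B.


Given: M1=7 kg, R1=2 m, M2=4 kg, R2=3 m
For a disk: I = (1/2)*M*R^2, so I_A/I_B = (M1*R1^2)/(M2*R2^2)
M1*R1^2 = 7*4 = 28
M2*R2^2 = 4*9 = 36
I_A/I_B = 28/36 = 7/9

7/9


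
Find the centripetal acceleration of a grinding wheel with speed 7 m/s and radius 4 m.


Given: v = 7 m/s, r = 4 m
Using a_c = v^2 / r
a_c = 7^2 / 4
a_c = 49 / 4
a_c = 49/4 m/s^2

49/4 m/s^2


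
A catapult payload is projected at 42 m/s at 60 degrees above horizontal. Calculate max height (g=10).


Given: v0 = 42 m/s, theta = 60 deg, g = 10 m/s^2
sin^2(60) = 3/4
Using H = v0^2 * sin^2(theta) / (2*g)
H = 42^2 * 3/4 / (2*10)
H = 1764 * 3/4 / 20
H = 1323 / 20
H = 1323/20 m

1323/20 m


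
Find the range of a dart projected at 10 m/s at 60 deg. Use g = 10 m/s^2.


Given: v0 = 10 m/s, theta = 60 deg, g = 10 m/s^2
sin(2*60) = sin(120) = sqrt(3)/2
Using R = v0^2 * sin(2*theta) / g
R = 10^2 * (sqrt(3)/2) / 10
R = 100 * sqrt(3) / 20
R = 5*sqrt(3) m

5*sqrt(3) m


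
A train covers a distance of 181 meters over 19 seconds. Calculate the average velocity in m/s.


Given: distance d = 181 m, time t = 19 s
Using v = d / t
v = 181 / 19
v = 181/19 m/s

181/19 m/s


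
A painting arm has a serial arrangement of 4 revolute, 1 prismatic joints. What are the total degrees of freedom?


Given: serial robot with 4 revolute, 1 prismatic joints
DOF contribution per joint type: revolute=1, prismatic=1, spherical=3, fixed=0
DOF = 4*1 + 1*1
DOF = 5

5


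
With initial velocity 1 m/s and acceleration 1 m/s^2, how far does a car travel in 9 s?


Given: v0 = 1 m/s, a = 1 m/s^2, t = 9 s
Using s = v0*t + (1/2)*a*t^2
s = 1*9 + (1/2)*1*9^2
s = 9 + (1/2)*81
s = 9 + 81/2
s = 99/2

99/2 m


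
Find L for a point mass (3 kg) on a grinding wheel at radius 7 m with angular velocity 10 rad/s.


Given: m = 3 kg, r = 7 m, omega = 10 rad/s
For a point mass: I = m*r^2
I = 3*7^2 = 3*49 = 147
L = I*omega = 147*10
L = 1470 kg*m^2/s

1470 kg*m^2/s


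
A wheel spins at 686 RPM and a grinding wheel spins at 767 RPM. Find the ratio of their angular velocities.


Given: RPM_A = 686, RPM_B = 767
omega = 2*pi*RPM/60, so omega_A/omega_B = RPM_A / RPM_B
omega_A/omega_B = 686 / 767
omega_A/omega_B = 686/767

686/767


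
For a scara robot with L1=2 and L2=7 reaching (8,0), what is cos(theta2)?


Given: L1 = 2, L2 = 7, target (x, y) = (8, 0)
Using cos(theta2) = (x^2 + y^2 - L1^2 - L2^2) / (2*L1*L2)
x^2 + y^2 = 8^2 + 0 = 64
L1^2 + L2^2 = 4 + 49 = 53
Numerator = 64 - 53 = 11
Denominator = 2*2*7 = 28
cos(theta2) = 11/28 = 11/28

11/28


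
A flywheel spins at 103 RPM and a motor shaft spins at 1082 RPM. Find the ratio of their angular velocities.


Given: RPM_A = 103, RPM_B = 1082
omega = 2*pi*RPM/60, so omega_A/omega_B = RPM_A / RPM_B
omega_A/omega_B = 103 / 1082
omega_A/omega_B = 103/1082

103/1082


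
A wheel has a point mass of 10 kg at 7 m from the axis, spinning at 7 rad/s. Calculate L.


Given: m = 10 kg, r = 7 m, omega = 7 rad/s
For a point mass: I = m*r^2
I = 10*7^2 = 10*49 = 490
L = I*omega = 490*7
L = 3430 kg*m^2/s

3430 kg*m^2/s


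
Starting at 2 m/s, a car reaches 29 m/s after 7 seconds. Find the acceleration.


Given: initial velocity v0 = 2 m/s, final velocity v = 29 m/s, time t = 7 s
Using a = (v - v0) / t
a = (29 - 2) / 7
a = 27 / 7
a = 27/7 m/s^2

27/7 m/s^2


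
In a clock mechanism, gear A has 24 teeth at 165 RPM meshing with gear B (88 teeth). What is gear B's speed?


Given: N1 = 24 teeth, w1 = 165 RPM, N2 = 88 teeth
Using N1*w1 = N2*w2
w2 = N1*w1 / N2
w2 = 24*165 / 88
w2 = 3960 / 88
w2 = 45 RPM

45 RPM


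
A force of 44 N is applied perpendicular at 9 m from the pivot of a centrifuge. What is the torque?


Given: F = 44 N, r = 9 m, angle = 90 deg (perpendicular)
Using tau = F * r * sin(90)
sin(90) = 1
tau = 44 * 9 * 1
tau = 396 Nm

396 Nm


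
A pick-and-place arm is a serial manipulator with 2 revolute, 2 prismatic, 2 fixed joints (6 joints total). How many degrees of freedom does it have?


Given: serial robot with 2 revolute, 2 prismatic, 2 fixed joints
DOF contribution per joint type: revolute=1, prismatic=1, spherical=3, fixed=0
DOF = 2*1 + 2*1 + 2*0
DOF = 4

4


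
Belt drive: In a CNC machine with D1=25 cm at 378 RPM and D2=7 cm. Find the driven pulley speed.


Given: D1 = 25 cm, w1 = 378 RPM, D2 = 7 cm
Using D1*w1 = D2*w2
w2 = D1*w1 / D2
w2 = 25*378 / 7
w2 = 9450 / 7
w2 = 1350 RPM

1350 RPM


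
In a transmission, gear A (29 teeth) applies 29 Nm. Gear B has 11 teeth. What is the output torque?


Given: N1 = 29, N2 = 11, T1 = 29 Nm
Using T2/T1 = N2/N1
T2 = T1 * N2 / N1
T2 = 29 * 11 / 29
T2 = 319 / 29
T2 = 11 Nm

11 Nm


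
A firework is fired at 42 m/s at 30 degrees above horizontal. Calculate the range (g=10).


Given: v0 = 42 m/s, theta = 30 deg, g = 10 m/s^2
sin(2*30) = sin(60) = sqrt(3)/2
Using R = v0^2 * sin(2*theta) / g
R = 42^2 * (sqrt(3)/2) / 10
R = 1764 * sqrt(3) / 20
R = 441/5*sqrt(3) m

441/5*sqrt(3) m


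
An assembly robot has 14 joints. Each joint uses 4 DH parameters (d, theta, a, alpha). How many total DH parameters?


Given: 14 joints, 4 DH parameters per joint (d, theta, a, alpha)
Total DH parameters = number_of_joints * 4
Total = 14 * 4
Total = 56

56


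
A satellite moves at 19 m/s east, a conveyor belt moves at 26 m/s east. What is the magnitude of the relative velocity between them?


Given: v_A = 19 m/s east, v_B = 26 m/s east
Both move in the same direction; relative speed = |v_A - v_B|
|19 - 26| = |-7|
= 7 m/s

7 m/s


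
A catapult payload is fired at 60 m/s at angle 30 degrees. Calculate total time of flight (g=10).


Given: v0 = 60 m/s, theta = 30 deg, g = 10 m/s^2
sin(30) = 1/2
Using T = 2*v0*sin(theta) / g
T = 2*60*1/2 / 10
T = 60 / 10
T = 6 s

6 s


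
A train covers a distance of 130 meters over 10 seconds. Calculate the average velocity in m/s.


Given: distance d = 130 m, time t = 10 s
Using v = d / t
v = 130 / 10
v = 13 m/s

13 m/s


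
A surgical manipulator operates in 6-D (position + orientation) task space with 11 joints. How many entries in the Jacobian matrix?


Given: task space dimension = 6, joints = 11
Jacobian is a 6 x 11 matrix
Total entries = rows * columns
Total = 6 * 11
Total = 66

66


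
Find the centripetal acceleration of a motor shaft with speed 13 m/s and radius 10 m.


Given: v = 13 m/s, r = 10 m
Using a_c = v^2 / r
a_c = 13^2 / 10
a_c = 169 / 10
a_c = 169/10 m/s^2

169/10 m/s^2


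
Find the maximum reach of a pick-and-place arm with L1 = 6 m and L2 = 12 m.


Given: L1 = 6 m, L2 = 12 m
For a 2-link planar arm, max reach = L1 + L2 (fully extended)
Max reach = 6 + 12
Max reach = 18 m

18 m


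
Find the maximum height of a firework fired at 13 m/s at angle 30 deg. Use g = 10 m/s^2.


Given: v0 = 13 m/s, theta = 30 deg, g = 10 m/s^2
sin^2(30) = 1/4
Using H = v0^2 * sin^2(theta) / (2*g)
H = 13^2 * 1/4 / (2*10)
H = 169 * 1/4 / 20
H = 169/4 / 20
H = 169/80 m

169/80 m


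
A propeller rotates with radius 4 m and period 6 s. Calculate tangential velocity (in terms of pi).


Given: radius r = 4 m, period T = 6 s
Using v = 2*pi*r / T
v = 2*pi*4 / 6
v = 8*pi / 6
v = 4/3*pi m/s

4/3*pi m/s


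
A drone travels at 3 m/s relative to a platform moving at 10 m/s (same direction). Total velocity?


Given: object velocity = 3 m/s, platform velocity = 10 m/s (same direction)
Using classical velocity addition: v_total = v_object + v_platform
v_total = 3 + 10
v_total = 13 m/s

13 m/s


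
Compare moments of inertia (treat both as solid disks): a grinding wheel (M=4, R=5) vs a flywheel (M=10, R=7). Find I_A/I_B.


Given: M1=4 kg, R1=5 m, M2=10 kg, R2=7 m
For a disk: I = (1/2)*M*R^2, so I_A/I_B = (M1*R1^2)/(M2*R2^2)
M1*R1^2 = 4*25 = 100
M2*R2^2 = 10*49 = 490
I_A/I_B = 100/490 = 10/49

10/49


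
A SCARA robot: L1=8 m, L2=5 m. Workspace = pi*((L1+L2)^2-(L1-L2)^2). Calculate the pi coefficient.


Given: L1 = 8, L2 = 5
(L1+L2)^2 = (13)^2 = 169
(L1-L2)^2 = (3)^2 = 9
Difference = 169 - 9 = 160
This equals 4*L1*L2 = 4*8*5 = 160
Workspace area = 160*pi

160


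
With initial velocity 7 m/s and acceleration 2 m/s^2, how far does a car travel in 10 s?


Given: v0 = 7 m/s, a = 2 m/s^2, t = 10 s
Using s = v0*t + (1/2)*a*t^2
s = 7*10 + (1/2)*2*10^2
s = 70 + (1/2)*200
s = 70 + 100
s = 170

170 m


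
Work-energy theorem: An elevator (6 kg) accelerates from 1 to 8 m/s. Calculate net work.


Given: m = 6 kg, v0 = 1 m/s, v = 8 m/s
Using W = (1/2)*m*(v^2 - v0^2)
v^2 = 8^2 = 64
v0^2 = 1^2 = 1
v^2 - v0^2 = 64 - 1 = 63
W = (1/2)*6*63 = 189 J

189 J


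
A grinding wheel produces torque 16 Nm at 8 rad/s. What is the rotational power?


Given: tau = 16 Nm, omega = 8 rad/s
Using P = tau * omega
P = 16 * 8
P = 128 W

128 W


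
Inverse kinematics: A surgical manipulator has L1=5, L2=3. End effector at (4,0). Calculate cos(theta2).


Given: L1 = 5, L2 = 3, target (x, y) = (4, 0)
Using cos(theta2) = (x^2 + y^2 - L1^2 - L2^2) / (2*L1*L2)
x^2 + y^2 = 4^2 + 0 = 16
L1^2 + L2^2 = 25 + 9 = 34
Numerator = 16 - 34 = -18
Denominator = 2*5*3 = 30
cos(theta2) = -18/30 = -3/5

-3/5


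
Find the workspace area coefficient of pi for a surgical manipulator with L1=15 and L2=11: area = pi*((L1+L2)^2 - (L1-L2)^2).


Given: L1 = 15, L2 = 11
(L1+L2)^2 = (26)^2 = 676
(L1-L2)^2 = (4)^2 = 16
Difference = 676 - 16 = 660
This equals 4*L1*L2 = 4*15*11 = 660
Workspace area = 660*pi

660


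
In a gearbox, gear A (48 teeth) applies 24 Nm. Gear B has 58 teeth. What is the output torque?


Given: N1 = 48, N2 = 58, T1 = 24 Nm
Using T2/T1 = N2/N1
T2 = T1 * N2 / N1
T2 = 24 * 58 / 48
T2 = 1392 / 48
T2 = 29 Nm

29 Nm


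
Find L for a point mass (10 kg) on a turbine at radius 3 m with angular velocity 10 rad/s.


Given: m = 10 kg, r = 3 m, omega = 10 rad/s
For a point mass: I = m*r^2
I = 10*3^2 = 10*9 = 90
L = I*omega = 90*10
L = 900 kg*m^2/s

900 kg*m^2/s


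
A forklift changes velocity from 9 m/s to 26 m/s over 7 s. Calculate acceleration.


Given: initial velocity v0 = 9 m/s, final velocity v = 26 m/s, time t = 7 s
Using a = (v - v0) / t
a = (26 - 9) / 7
a = 17 / 7
a = 17/7 m/s^2

17/7 m/s^2


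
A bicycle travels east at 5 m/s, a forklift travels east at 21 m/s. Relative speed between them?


Given: v_A = 5 m/s east, v_B = 21 m/s east
Both move in the same direction; relative speed = |v_A - v_B|
|5 - 21| = |-16|
= 16 m/s

16 m/s


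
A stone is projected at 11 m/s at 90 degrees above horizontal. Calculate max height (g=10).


Given: v0 = 11 m/s, theta = 90 deg, g = 10 m/s^2
sin^2(90) = 1
Using H = v0^2 * sin^2(theta) / (2*g)
H = 11^2 * 1 / (2*10)
H = 121 * 1 / 20
H = 121 / 20
H = 121/20 m

121/20 m


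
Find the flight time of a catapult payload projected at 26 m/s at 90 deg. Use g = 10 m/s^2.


Given: v0 = 26 m/s, theta = 90 deg, g = 10 m/s^2
sin(90) = 1
Using T = 2*v0*sin(theta) / g
T = 2*26*1 / 10
T = 52 / 10
T = 26/5 s

26/5 s


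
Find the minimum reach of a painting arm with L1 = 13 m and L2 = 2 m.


Given: L1 = 13 m, L2 = 2 m
For a 2-link planar arm, min reach = |L1 - L2| (second link folded back)
Min reach = |13 - 2|
Min reach = 11 m

11 m


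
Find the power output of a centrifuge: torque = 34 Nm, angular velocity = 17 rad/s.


Given: tau = 34 Nm, omega = 17 rad/s
Using P = tau * omega
P = 34 * 17
P = 578 W

578 W


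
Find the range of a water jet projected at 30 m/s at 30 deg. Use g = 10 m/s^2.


Given: v0 = 30 m/s, theta = 30 deg, g = 10 m/s^2
sin(2*30) = sin(60) = sqrt(3)/2
Using R = v0^2 * sin(2*theta) / g
R = 30^2 * (sqrt(3)/2) / 10
R = 900 * sqrt(3) / 20
R = 45*sqrt(3) m

45*sqrt(3) m


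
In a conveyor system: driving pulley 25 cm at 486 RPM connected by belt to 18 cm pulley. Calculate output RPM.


Given: D1 = 25 cm, w1 = 486 RPM, D2 = 18 cm
Using D1*w1 = D2*w2
w2 = D1*w1 / D2
w2 = 25*486 / 18
w2 = 12150 / 18
w2 = 675 RPM

675 RPM


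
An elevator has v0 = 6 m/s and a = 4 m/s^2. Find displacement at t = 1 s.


Given: v0 = 6 m/s, a = 4 m/s^2, t = 1 s
Using s = v0*t + (1/2)*a*t^2
s = 6*1 + (1/2)*4*1^2
s = 6 + (1/2)*4
s = 6 + 2
s = 8

8 m


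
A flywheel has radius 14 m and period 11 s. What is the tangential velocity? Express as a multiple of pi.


Given: radius r = 14 m, period T = 11 s
Using v = 2*pi*r / T
v = 2*pi*14 / 11
v = 28*pi / 11
v = 28/11*pi m/s

28/11*pi m/s


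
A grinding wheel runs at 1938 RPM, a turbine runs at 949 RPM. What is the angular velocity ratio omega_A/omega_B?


Given: RPM_A = 1938, RPM_B = 949
omega = 2*pi*RPM/60, so omega_A/omega_B = RPM_A / RPM_B
omega_A/omega_B = 1938 / 949
omega_A/omega_B = 1938/949

1938/949


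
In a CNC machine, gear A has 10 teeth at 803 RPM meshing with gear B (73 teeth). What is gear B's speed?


Given: N1 = 10 teeth, w1 = 803 RPM, N2 = 73 teeth
Using N1*w1 = N2*w2
w2 = N1*w1 / N2
w2 = 10*803 / 73
w2 = 8030 / 73
w2 = 110 RPM

110 RPM


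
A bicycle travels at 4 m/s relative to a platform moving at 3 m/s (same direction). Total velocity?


Given: object velocity = 4 m/s, platform velocity = 3 m/s (same direction)
Using classical velocity addition: v_total = v_object + v_platform
v_total = 4 + 3
v_total = 7 m/s

7 m/s


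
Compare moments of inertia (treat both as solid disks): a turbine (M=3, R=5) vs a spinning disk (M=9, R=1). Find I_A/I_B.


Given: M1=3 kg, R1=5 m, M2=9 kg, R2=1 m
For a disk: I = (1/2)*M*R^2, so I_A/I_B = (M1*R1^2)/(M2*R2^2)
M1*R1^2 = 3*25 = 75
M2*R2^2 = 9*1 = 9
I_A/I_B = 75/9 = 25/3

25/3


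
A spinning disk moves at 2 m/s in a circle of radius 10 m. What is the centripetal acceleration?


Given: v = 2 m/s, r = 10 m
Using a_c = v^2 / r
a_c = 2^2 / 10
a_c = 4 / 10
a_c = 2/5 m/s^2

2/5 m/s^2


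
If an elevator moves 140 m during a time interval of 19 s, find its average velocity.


Given: distance d = 140 m, time t = 19 s
Using v = d / t
v = 140 / 19
v = 140/19 m/s

140/19 m/s


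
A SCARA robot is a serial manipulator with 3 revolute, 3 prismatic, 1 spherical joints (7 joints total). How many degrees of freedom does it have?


Given: serial robot with 3 revolute, 3 prismatic, 1 spherical joints
DOF contribution per joint type: revolute=1, prismatic=1, spherical=3, fixed=0
DOF = 3*1 + 3*1 + 1*3
DOF = 9

9


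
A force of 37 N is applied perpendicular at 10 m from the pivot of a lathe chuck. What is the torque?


Given: F = 37 N, r = 10 m, angle = 90 deg (perpendicular)
Using tau = F * r * sin(90)
sin(90) = 1
tau = 37 * 10 * 1
tau = 370 Nm

370 Nm


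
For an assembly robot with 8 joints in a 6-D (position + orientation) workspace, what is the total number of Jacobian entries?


Given: task space dimension = 6, joints = 8
Jacobian is a 6 x 8 matrix
Total entries = rows * columns
Total = 6 * 8
Total = 48

48


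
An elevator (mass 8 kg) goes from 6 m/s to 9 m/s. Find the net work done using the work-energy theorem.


Given: m = 8 kg, v0 = 6 m/s, v = 9 m/s
Using W = (1/2)*m*(v^2 - v0^2)
v^2 = 9^2 = 81
v0^2 = 6^2 = 36
v^2 - v0^2 = 81 - 36 = 45
W = (1/2)*8*45 = 180 J

180 J


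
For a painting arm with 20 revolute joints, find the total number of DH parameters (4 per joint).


Given: 20 joints, 4 DH parameters per joint (d, theta, a, alpha)
Total DH parameters = number_of_joints * 4
Total = 20 * 4
Total = 80

80


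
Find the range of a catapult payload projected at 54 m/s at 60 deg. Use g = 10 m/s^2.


Given: v0 = 54 m/s, theta = 60 deg, g = 10 m/s^2
sin(2*60) = sin(120) = sqrt(3)/2
Using R = v0^2 * sin(2*theta) / g
R = 54^2 * (sqrt(3)/2) / 10
R = 2916 * sqrt(3) / 20
R = 729/5*sqrt(3) m

729/5*sqrt(3) m


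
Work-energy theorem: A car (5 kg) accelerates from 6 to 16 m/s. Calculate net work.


Given: m = 5 kg, v0 = 6 m/s, v = 16 m/s
Using W = (1/2)*m*(v^2 - v0^2)
v^2 = 16^2 = 256
v0^2 = 6^2 = 36
v^2 - v0^2 = 256 - 36 = 220
W = (1/2)*5*220 = 550 J

550 J


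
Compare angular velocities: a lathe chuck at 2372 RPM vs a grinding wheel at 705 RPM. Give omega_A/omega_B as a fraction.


Given: RPM_A = 2372, RPM_B = 705
omega = 2*pi*RPM/60, so omega_A/omega_B = RPM_A / RPM_B
omega_A/omega_B = 2372 / 705
omega_A/omega_B = 2372/705

2372/705


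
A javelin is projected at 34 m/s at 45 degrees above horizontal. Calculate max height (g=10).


Given: v0 = 34 m/s, theta = 45 deg, g = 10 m/s^2
sin^2(45) = 1/2
Using H = v0^2 * sin^2(theta) / (2*g)
H = 34^2 * 1/2 / (2*10)
H = 1156 * 1/2 / 20
H = 578 / 20
H = 289/10 m

289/10 m


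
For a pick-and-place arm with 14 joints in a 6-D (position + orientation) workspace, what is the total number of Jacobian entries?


Given: task space dimension = 6, joints = 14
Jacobian is a 6 x 14 matrix
Total entries = rows * columns
Total = 6 * 14
Total = 84

84


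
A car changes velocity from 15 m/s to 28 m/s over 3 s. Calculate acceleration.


Given: initial velocity v0 = 15 m/s, final velocity v = 28 m/s, time t = 3 s
Using a = (v - v0) / t
a = (28 - 15) / 3
a = 13 / 3
a = 13/3 m/s^2

13/3 m/s^2


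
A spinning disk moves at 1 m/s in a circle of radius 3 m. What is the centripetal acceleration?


Given: v = 1 m/s, r = 3 m
Using a_c = v^2 / r
a_c = 1^2 / 3
a_c = 1 / 3
a_c = 1/3 m/s^2

1/3 m/s^2


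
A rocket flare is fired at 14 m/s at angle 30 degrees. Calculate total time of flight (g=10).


Given: v0 = 14 m/s, theta = 30 deg, g = 10 m/s^2
sin(30) = 1/2
Using T = 2*v0*sin(theta) / g
T = 2*14*1/2 / 10
T = 14 / 10
T = 7/5 s

7/5 s


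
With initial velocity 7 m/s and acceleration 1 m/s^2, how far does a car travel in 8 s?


Given: v0 = 7 m/s, a = 1 m/s^2, t = 8 s
Using s = v0*t + (1/2)*a*t^2
s = 7*8 + (1/2)*1*8^2
s = 56 + (1/2)*64
s = 56 + 32
s = 88

88 m


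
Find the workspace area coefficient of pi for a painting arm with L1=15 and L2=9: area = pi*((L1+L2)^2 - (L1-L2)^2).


Given: L1 = 15, L2 = 9
(L1+L2)^2 = (24)^2 = 576
(L1-L2)^2 = (6)^2 = 36
Difference = 576 - 36 = 540
This equals 4*L1*L2 = 4*15*9 = 540
Workspace area = 540*pi

540


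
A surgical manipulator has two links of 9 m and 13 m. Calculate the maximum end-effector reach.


Given: L1 = 9 m, L2 = 13 m
For a 2-link planar arm, max reach = L1 + L2 (fully extended)
Max reach = 9 + 13
Max reach = 22 m

22 m


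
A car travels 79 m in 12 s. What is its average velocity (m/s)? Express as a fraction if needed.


Given: distance d = 79 m, time t = 12 s
Using v = d / t
v = 79 / 12
v = 79/12 m/s

79/12 m/s


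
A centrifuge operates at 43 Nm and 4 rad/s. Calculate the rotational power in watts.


Given: tau = 43 Nm, omega = 4 rad/s
Using P = tau * omega
P = 43 * 4
P = 172 W

172 W


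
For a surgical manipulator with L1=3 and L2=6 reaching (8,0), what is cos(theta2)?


Given: L1 = 3, L2 = 6, target (x, y) = (8, 0)
Using cos(theta2) = (x^2 + y^2 - L1^2 - L2^2) / (2*L1*L2)
x^2 + y^2 = 8^2 + 0 = 64
L1^2 + L2^2 = 9 + 36 = 45
Numerator = 64 - 45 = 19
Denominator = 2*3*6 = 36
cos(theta2) = 19/36 = 19/36

19/36


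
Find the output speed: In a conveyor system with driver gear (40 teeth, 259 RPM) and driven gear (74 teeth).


Given: N1 = 40 teeth, w1 = 259 RPM, N2 = 74 teeth
Using N1*w1 = N2*w2
w2 = N1*w1 / N2
w2 = 40*259 / 74
w2 = 10360 / 74
w2 = 140 RPM

140 RPM


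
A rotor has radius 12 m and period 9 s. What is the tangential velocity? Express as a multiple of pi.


Given: radius r = 12 m, period T = 9 s
Using v = 2*pi*r / T
v = 2*pi*12 / 9
v = 24*pi / 9
v = 8/3*pi m/s

8/3*pi m/s


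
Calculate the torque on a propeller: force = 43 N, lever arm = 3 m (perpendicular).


Given: F = 43 N, r = 3 m, angle = 90 deg (perpendicular)
Using tau = F * r * sin(90)
sin(90) = 1
tau = 43 * 3 * 1
tau = 129 Nm

129 Nm


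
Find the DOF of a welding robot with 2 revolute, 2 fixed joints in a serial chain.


Given: serial robot with 2 revolute, 2 fixed joints
DOF contribution per joint type: revolute=1, prismatic=1, spherical=3, fixed=0
DOF = 2*1 + 2*0
DOF = 2

2


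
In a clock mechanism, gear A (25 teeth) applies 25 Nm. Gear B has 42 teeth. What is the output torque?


Given: N1 = 25, N2 = 42, T1 = 25 Nm
Using T2/T1 = N2/N1
T2 = T1 * N2 / N1
T2 = 25 * 42 / 25
T2 = 1050 / 25
T2 = 42 Nm

42 Nm


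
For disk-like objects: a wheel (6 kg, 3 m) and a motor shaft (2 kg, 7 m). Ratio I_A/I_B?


Given: M1=6 kg, R1=3 m, M2=2 kg, R2=7 m
For a disk: I = (1/2)*M*R^2, so I_A/I_B = (M1*R1^2)/(M2*R2^2)
M1*R1^2 = 6*9 = 54
M2*R2^2 = 2*49 = 98
I_A/I_B = 54/98 = 27/49

27/49


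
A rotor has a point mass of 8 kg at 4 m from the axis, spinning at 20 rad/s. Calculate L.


Given: m = 8 kg, r = 4 m, omega = 20 rad/s
For a point mass: I = m*r^2
I = 8*4^2 = 8*16 = 128
L = I*omega = 128*20
L = 2560 kg*m^2/s

2560 kg*m^2/s


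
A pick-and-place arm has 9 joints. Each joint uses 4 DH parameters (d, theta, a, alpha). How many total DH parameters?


Given: 9 joints, 4 DH parameters per joint (d, theta, a, alpha)
Total DH parameters = number_of_joints * 4
Total = 9 * 4
Total = 36

36


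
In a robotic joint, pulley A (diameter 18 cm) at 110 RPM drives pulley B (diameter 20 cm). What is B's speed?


Given: D1 = 18 cm, w1 = 110 RPM, D2 = 20 cm
Using D1*w1 = D2*w2
w2 = D1*w1 / D2
w2 = 18*110 / 20
w2 = 1980 / 20
w2 = 99 RPM

99 RPM


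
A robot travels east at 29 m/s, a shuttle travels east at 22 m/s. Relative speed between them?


Given: v_A = 29 m/s east, v_B = 22 m/s east
Both move in the same direction; relative speed = |v_A - v_B|
|29 - 22| = |7|
= 7 m/s

7 m/s


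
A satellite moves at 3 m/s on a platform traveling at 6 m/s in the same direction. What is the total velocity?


Given: object velocity = 3 m/s, platform velocity = 6 m/s (same direction)
Using classical velocity addition: v_total = v_object + v_platform
v_total = 3 + 6
v_total = 9 m/s

9 m/s


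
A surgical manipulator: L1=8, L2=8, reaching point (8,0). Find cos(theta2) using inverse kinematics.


Given: L1 = 8, L2 = 8, target (x, y) = (8, 0)
Using cos(theta2) = (x^2 + y^2 - L1^2 - L2^2) / (2*L1*L2)
x^2 + y^2 = 8^2 + 0 = 64
L1^2 + L2^2 = 64 + 64 = 128
Numerator = 64 - 128 = -64
Denominator = 2*8*8 = 128
cos(theta2) = -64/128 = -1/2

-1/2


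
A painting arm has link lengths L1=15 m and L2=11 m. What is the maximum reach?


Given: L1 = 15 m, L2 = 11 m
For a 2-link planar arm, max reach = L1 + L2 (fully extended)
Max reach = 15 + 11
Max reach = 26 m

26 m


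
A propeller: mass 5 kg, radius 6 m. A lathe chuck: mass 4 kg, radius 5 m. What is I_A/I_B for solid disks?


Given: M1=5 kg, R1=6 m, M2=4 kg, R2=5 m
For a disk: I = (1/2)*M*R^2, so I_A/I_B = (M1*R1^2)/(M2*R2^2)
M1*R1^2 = 5*36 = 180
M2*R2^2 = 4*25 = 100
I_A/I_B = 180/100 = 9/5

9/5


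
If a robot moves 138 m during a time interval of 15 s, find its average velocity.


Given: distance d = 138 m, time t = 15 s
Using v = d / t
v = 138 / 15
v = 46/5 m/s

46/5 m/s


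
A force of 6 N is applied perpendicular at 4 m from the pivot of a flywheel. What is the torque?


Given: F = 6 N, r = 4 m, angle = 90 deg (perpendicular)
Using tau = F * r * sin(90)
sin(90) = 1
tau = 6 * 4 * 1
tau = 24 Nm

24 Nm


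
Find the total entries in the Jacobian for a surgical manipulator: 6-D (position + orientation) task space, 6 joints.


Given: task space dimension = 6, joints = 6
Jacobian is a 6 x 6 matrix
Total entries = rows * columns
Total = 6 * 6
Total = 36

36


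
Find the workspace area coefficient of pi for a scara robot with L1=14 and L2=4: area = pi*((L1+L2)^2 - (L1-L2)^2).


Given: L1 = 14, L2 = 4
(L1+L2)^2 = (18)^2 = 324
(L1-L2)^2 = (10)^2 = 100
Difference = 324 - 100 = 224
This equals 4*L1*L2 = 4*14*4 = 224
Workspace area = 224*pi

224


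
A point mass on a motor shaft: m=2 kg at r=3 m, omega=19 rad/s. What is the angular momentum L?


Given: m = 2 kg, r = 3 m, omega = 19 rad/s
For a point mass: I = m*r^2
I = 2*3^2 = 2*9 = 18
L = I*omega = 18*19
L = 342 kg*m^2/s

342 kg*m^2/s


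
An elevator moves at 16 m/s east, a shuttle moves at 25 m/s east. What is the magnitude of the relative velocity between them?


Given: v_A = 16 m/s east, v_B = 25 m/s east
Both move in the same direction; relative speed = |v_A - v_B|
|16 - 25| = |-9|
= 9 m/s

9 m/s


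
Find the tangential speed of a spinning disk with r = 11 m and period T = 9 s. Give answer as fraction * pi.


Given: radius r = 11 m, period T = 9 s
Using v = 2*pi*r / T
v = 2*pi*11 / 9
v = 22*pi / 9
v = 22/9*pi m/s

22/9*pi m/s


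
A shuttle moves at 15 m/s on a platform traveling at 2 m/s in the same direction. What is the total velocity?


Given: object velocity = 15 m/s, platform velocity = 2 m/s (same direction)
Using classical velocity addition: v_total = v_object + v_platform
v_total = 15 + 2
v_total = 17 m/s

17 m/s


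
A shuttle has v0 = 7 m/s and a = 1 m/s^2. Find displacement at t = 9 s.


Given: v0 = 7 m/s, a = 1 m/s^2, t = 9 s
Using s = v0*t + (1/2)*a*t^2
s = 7*9 + (1/2)*1*9^2
s = 63 + (1/2)*81
s = 63 + 81/2
s = 207/2

207/2 m


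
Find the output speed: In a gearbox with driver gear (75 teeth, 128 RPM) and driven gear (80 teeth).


Given: N1 = 75 teeth, w1 = 128 RPM, N2 = 80 teeth
Using N1*w1 = N2*w2
w2 = N1*w1 / N2
w2 = 75*128 / 80
w2 = 9600 / 80
w2 = 120 RPM

120 RPM


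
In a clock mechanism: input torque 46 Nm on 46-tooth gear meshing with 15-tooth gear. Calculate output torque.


Given: N1 = 46, N2 = 15, T1 = 46 Nm
Using T2/T1 = N2/N1
T2 = T1 * N2 / N1
T2 = 46 * 15 / 46
T2 = 690 / 46
T2 = 15 Nm

15 Nm


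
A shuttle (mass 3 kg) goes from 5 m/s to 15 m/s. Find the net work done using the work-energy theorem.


Given: m = 3 kg, v0 = 5 m/s, v = 15 m/s
Using W = (1/2)*m*(v^2 - v0^2)
v^2 = 15^2 = 225
v0^2 = 5^2 = 25
v^2 - v0^2 = 225 - 25 = 200
W = (1/2)*3*200 = 300 J

300 J


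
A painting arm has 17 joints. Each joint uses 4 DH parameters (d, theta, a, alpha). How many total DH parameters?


Given: 17 joints, 4 DH parameters per joint (d, theta, a, alpha)
Total DH parameters = number_of_joints * 4
Total = 17 * 4
Total = 68

68


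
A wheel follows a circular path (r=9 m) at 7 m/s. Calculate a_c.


Given: v = 7 m/s, r = 9 m
Using a_c = v^2 / r
a_c = 7^2 / 9
a_c = 49 / 9
a_c = 49/9 m/s^2

49/9 m/s^2


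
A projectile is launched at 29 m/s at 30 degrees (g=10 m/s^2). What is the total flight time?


Given: v0 = 29 m/s, theta = 30 deg, g = 10 m/s^2
sin(30) = 1/2
Using T = 2*v0*sin(theta) / g
T = 2*29*1/2 / 10
T = 29 / 10
T = 29/10 s

29/10 s


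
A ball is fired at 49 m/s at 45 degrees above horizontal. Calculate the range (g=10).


Given: v0 = 49 m/s, theta = 45 deg, g = 10 m/s^2
sin(2*45) = sin(90) = 1
Using R = v0^2 * sin(2*theta) / g
R = 49^2 * 1 / 10
R = 2401 / 10
R = 2401/10 m

2401/10 m


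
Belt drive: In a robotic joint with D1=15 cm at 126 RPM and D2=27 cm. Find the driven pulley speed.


Given: D1 = 15 cm, w1 = 126 RPM, D2 = 27 cm
Using D1*w1 = D2*w2
w2 = D1*w1 / D2
w2 = 15*126 / 27
w2 = 1890 / 27
w2 = 70 RPM

70 RPM


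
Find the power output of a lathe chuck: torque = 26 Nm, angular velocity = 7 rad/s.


Given: tau = 26 Nm, omega = 7 rad/s
Using P = tau * omega
P = 26 * 7
P = 182 W

182 W


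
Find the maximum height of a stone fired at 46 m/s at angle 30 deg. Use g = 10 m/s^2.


Given: v0 = 46 m/s, theta = 30 deg, g = 10 m/s^2
sin^2(30) = 1/4
Using H = v0^2 * sin^2(theta) / (2*g)
H = 46^2 * 1/4 / (2*10)
H = 2116 * 1/4 / 20
H = 529 / 20
H = 529/20 m

529/20 m


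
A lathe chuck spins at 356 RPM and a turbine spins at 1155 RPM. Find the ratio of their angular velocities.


Given: RPM_A = 356, RPM_B = 1155
omega = 2*pi*RPM/60, so omega_A/omega_B = RPM_A / RPM_B
omega_A/omega_B = 356 / 1155
omega_A/omega_B = 356/1155

356/1155


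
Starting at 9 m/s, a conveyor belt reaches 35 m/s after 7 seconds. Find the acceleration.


Given: initial velocity v0 = 9 m/s, final velocity v = 35 m/s, time t = 7 s
Using a = (v - v0) / t
a = (35 - 9) / 7
a = 26 / 7
a = 26/7 m/s^2

26/7 m/s^2


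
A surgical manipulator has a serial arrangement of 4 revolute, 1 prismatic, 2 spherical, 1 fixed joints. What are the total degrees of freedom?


Given: serial robot with 4 revolute, 1 prismatic, 2 spherical, 1 fixed joints
DOF contribution per joint type: revolute=1, prismatic=1, spherical=3, fixed=0
DOF = 4*1 + 1*1 + 2*3 + 1*0
DOF = 11

11


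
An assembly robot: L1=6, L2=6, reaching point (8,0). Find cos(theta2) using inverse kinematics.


Given: L1 = 6, L2 = 6, target (x, y) = (8, 0)
Using cos(theta2) = (x^2 + y^2 - L1^2 - L2^2) / (2*L1*L2)
x^2 + y^2 = 8^2 + 0 = 64
L1^2 + L2^2 = 36 + 36 = 72
Numerator = 64 - 72 = -8
Denominator = 2*6*6 = 72
cos(theta2) = -8/72 = -1/9

-1/9


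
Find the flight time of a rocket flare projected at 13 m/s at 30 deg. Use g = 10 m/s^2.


Given: v0 = 13 m/s, theta = 30 deg, g = 10 m/s^2
sin(30) = 1/2
Using T = 2*v0*sin(theta) / g
T = 2*13*1/2 / 10
T = 13 / 10
T = 13/10 s

13/10 s


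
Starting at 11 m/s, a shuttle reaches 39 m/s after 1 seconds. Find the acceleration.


Given: initial velocity v0 = 11 m/s, final velocity v = 39 m/s, time t = 1 s
Using a = (v - v0) / t
a = (39 - 11) / 1
a = 28 / 1
a = 28 m/s^2

28 m/s^2


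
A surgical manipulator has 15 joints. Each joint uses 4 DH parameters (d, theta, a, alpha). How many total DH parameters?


Given: 15 joints, 4 DH parameters per joint (d, theta, a, alpha)
Total DH parameters = number_of_joints * 4
Total = 15 * 4
Total = 60

60


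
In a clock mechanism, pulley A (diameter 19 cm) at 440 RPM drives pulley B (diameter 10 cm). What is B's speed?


Given: D1 = 19 cm, w1 = 440 RPM, D2 = 10 cm
Using D1*w1 = D2*w2
w2 = D1*w1 / D2
w2 = 19*440 / 10
w2 = 8360 / 10
w2 = 836 RPM

836 RPM


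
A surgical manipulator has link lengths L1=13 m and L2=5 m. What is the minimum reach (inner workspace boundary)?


Given: L1 = 13 m, L2 = 5 m
For a 2-link planar arm, min reach = |L1 - L2| (second link folded back)
Min reach = |13 - 5|
Min reach = 8 m

8 m


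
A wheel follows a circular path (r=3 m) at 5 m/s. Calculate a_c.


Given: v = 5 m/s, r = 3 m
Using a_c = v^2 / r
a_c = 5^2 / 3
a_c = 25 / 3
a_c = 25/3 m/s^2

25/3 m/s^2


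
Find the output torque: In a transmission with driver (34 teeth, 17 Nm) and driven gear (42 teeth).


Given: N1 = 34, N2 = 42, T1 = 17 Nm
Using T2/T1 = N2/N1
T2 = T1 * N2 / N1
T2 = 17 * 42 / 34
T2 = 714 / 34
T2 = 21 Nm

21 Nm


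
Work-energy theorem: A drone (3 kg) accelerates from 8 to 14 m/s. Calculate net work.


Given: m = 3 kg, v0 = 8 m/s, v = 14 m/s
Using W = (1/2)*m*(v^2 - v0^2)
v^2 = 14^2 = 196
v0^2 = 8^2 = 64
v^2 - v0^2 = 196 - 64 = 132
W = (1/2)*3*132 = 198 J

198 J


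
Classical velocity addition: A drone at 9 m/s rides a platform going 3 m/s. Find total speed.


Given: object velocity = 9 m/s, platform velocity = 3 m/s (same direction)
Using classical velocity addition: v_total = v_object + v_platform
v_total = 9 + 3
v_total = 12 m/s

12 m/s


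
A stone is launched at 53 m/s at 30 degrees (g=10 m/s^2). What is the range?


Given: v0 = 53 m/s, theta = 30 deg, g = 10 m/s^2
sin(2*30) = sin(60) = sqrt(3)/2
Using R = v0^2 * sin(2*theta) / g
R = 53^2 * (sqrt(3)/2) / 10
R = 2809 * sqrt(3) / 20
R = 2809/20*sqrt(3) m

2809/20*sqrt(3) m


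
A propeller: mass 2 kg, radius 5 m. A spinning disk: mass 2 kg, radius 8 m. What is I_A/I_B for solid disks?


Given: M1=2 kg, R1=5 m, M2=2 kg, R2=8 m
For a disk: I = (1/2)*M*R^2, so I_A/I_B = (M1*R1^2)/(M2*R2^2)
M1*R1^2 = 2*25 = 50
M2*R2^2 = 2*64 = 128
I_A/I_B = 50/128 = 25/64

25/64


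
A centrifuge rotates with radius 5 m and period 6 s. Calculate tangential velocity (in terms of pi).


Given: radius r = 5 m, period T = 6 s
Using v = 2*pi*r / T
v = 2*pi*5 / 6
v = 10*pi / 6
v = 5/3*pi m/s

5/3*pi m/s


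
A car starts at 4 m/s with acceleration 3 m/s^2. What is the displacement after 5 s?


Given: v0 = 4 m/s, a = 3 m/s^2, t = 5 s
Using s = v0*t + (1/2)*a*t^2
s = 4*5 + (1/2)*3*5^2
s = 20 + (1/2)*75
s = 20 + 75/2
s = 115/2

115/2 m


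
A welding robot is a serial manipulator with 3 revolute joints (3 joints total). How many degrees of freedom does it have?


Given: serial robot with 3 revolute joints
DOF contribution per joint type: revolute=1, prismatic=1, spherical=3, fixed=0
DOF = 3*1
DOF = 3

3


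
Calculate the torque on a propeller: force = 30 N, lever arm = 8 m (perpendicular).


Given: F = 30 N, r = 8 m, angle = 90 deg (perpendicular)
Using tau = F * r * sin(90)
sin(90) = 1
tau = 30 * 8 * 1
tau = 240 Nm

240 Nm


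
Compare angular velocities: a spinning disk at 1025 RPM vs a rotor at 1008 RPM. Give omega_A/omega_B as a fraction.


Given: RPM_A = 1025, RPM_B = 1008
omega = 2*pi*RPM/60, so omega_A/omega_B = RPM_A / RPM_B
omega_A/omega_B = 1025 / 1008
omega_A/omega_B = 1025/1008

1025/1008


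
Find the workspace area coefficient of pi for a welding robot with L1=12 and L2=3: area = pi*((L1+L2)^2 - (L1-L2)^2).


Given: L1 = 12, L2 = 3
(L1+L2)^2 = (15)^2 = 225
(L1-L2)^2 = (9)^2 = 81
Difference = 225 - 81 = 144
This equals 4*L1*L2 = 4*12*3 = 144
Workspace area = 144*pi

144


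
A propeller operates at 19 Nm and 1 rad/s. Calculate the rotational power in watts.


Given: tau = 19 Nm, omega = 1 rad/s
Using P = tau * omega
P = 19 * 1
P = 19 W

19 W


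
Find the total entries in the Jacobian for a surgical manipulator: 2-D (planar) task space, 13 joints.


Given: task space dimension = 2, joints = 13
Jacobian is a 2 x 13 matrix
Total entries = rows * columns
Total = 2 * 13
Total = 26

26


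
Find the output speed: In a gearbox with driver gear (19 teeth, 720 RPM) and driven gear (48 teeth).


Given: N1 = 19 teeth, w1 = 720 RPM, N2 = 48 teeth
Using N1*w1 = N2*w2
w2 = N1*w1 / N2
w2 = 19*720 / 48
w2 = 13680 / 48
w2 = 285 RPM

285 RPM


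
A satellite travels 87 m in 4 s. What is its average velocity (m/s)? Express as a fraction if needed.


Given: distance d = 87 m, time t = 4 s
Using v = d / t
v = 87 / 4
v = 87/4 m/s

87/4 m/s


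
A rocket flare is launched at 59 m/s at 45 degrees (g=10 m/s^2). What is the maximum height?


Given: v0 = 59 m/s, theta = 45 deg, g = 10 m/s^2
sin^2(45) = 1/2
Using H = v0^2 * sin^2(theta) / (2*g)
H = 59^2 * 1/2 / (2*10)
H = 3481 * 1/2 / 20
H = 3481/2 / 20
H = 3481/40 m

3481/40 m


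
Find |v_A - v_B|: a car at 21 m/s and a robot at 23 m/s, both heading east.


Given: v_A = 21 m/s east, v_B = 23 m/s east
Both move in the same direction; relative speed = |v_A - v_B|
|21 - 23| = |-2|
= 2 m/s

2 m/s


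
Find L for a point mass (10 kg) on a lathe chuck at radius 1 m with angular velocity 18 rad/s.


Given: m = 10 kg, r = 1 m, omega = 18 rad/s
For a point mass: I = m*r^2
I = 10*1^2 = 10*1 = 10
L = I*omega = 10*18
L = 180 kg*m^2/s

180 kg*m^2/s


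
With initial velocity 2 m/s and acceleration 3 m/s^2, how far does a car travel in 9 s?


Given: v0 = 2 m/s, a = 3 m/s^2, t = 9 s
Using s = v0*t + (1/2)*a*t^2
s = 2*9 + (1/2)*3*9^2
s = 18 + (1/2)*243
s = 18 + 243/2
s = 279/2

279/2 m


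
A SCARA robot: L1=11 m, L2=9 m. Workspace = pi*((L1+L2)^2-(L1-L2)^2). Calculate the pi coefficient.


Given: L1 = 11, L2 = 9
(L1+L2)^2 = (20)^2 = 400
(L1-L2)^2 = (2)^2 = 4
Difference = 400 - 4 = 396
This equals 4*L1*L2 = 4*11*9 = 396
Workspace area = 396*pi

396


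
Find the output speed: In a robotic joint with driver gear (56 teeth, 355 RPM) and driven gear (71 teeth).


Given: N1 = 56 teeth, w1 = 355 RPM, N2 = 71 teeth
Using N1*w1 = N2*w2
w2 = N1*w1 / N2
w2 = 56*355 / 71
w2 = 19880 / 71
w2 = 280 RPM

280 RPM


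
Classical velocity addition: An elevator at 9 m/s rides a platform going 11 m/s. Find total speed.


Given: object velocity = 9 m/s, platform velocity = 11 m/s (same direction)
Using classical velocity addition: v_total = v_object + v_platform
v_total = 9 + 11
v_total = 20 m/s

20 m/s


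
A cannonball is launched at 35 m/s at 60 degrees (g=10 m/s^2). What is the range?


Given: v0 = 35 m/s, theta = 60 deg, g = 10 m/s^2
sin(2*60) = sin(120) = sqrt(3)/2
Using R = v0^2 * sin(2*theta) / g
R = 35^2 * (sqrt(3)/2) / 10
R = 1225 * sqrt(3) / 20
R = 245/4*sqrt(3) m

245/4*sqrt(3) m
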